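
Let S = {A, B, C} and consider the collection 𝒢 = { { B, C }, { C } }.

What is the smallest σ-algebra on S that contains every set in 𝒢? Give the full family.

Initial family (4 sets): { {}, { C }, { B, C }, S }.
Step 1 (2 new):
  { A }  = S∖{ B, C }
  { A, B }  = S∖{ C }
Step 2: 1 new —
  { A, C }  = { C } ∪ { A }
Step 3: +1 →
  { B }  = S∖{ A, C }
After Step 4 the family is unchanged; done.

|σ(𝒢)| = 8.  σ(𝒢) = { {}, { A }, { B }, { C }, { A, B }, { A, C }, { B, C }, S }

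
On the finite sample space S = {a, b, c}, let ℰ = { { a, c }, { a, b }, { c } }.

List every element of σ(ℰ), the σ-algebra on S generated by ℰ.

Take S₀ = ℰ ∪ {∅, S} = { ∅, { c }, { a, b }, { a, c }, S }.
Iteration 1 (1 new):
  { b }  = S∖{ a, c }
  [6 total]
Iteration 2: 1 new —
  { b, c }  = { c } ∪ { b }
  [7 total]
Iteration 3 adds 1:
  { a }  = S∖{ b, c }
  [8 total]
Iteration 4: already closed under ᶜ and ∪.

σ(ℰ) = { ∅, { a }, { b }, { c }, { a, b }, { a, c }, { b, c }, S }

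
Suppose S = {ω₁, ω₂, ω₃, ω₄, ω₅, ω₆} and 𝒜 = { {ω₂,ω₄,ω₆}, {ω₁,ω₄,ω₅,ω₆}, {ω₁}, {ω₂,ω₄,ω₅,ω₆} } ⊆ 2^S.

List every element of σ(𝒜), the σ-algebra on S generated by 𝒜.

σ(𝒜) (32 sets): { {}, {ω₁}, {ω₂}, {ω₃}, {ω₅}, {ω₁,ω₂}, {ω₁,ω₃}, {ω₁,ω₅}, {ω₂,ω₃}, {ω₂,ω₅}, {ω₃,ω₅}, {ω₄,ω₆}, {ω₁,ω₂,ω₃}, {ω₁,ω₂,ω₅}, {ω₁,ω₃,ω₅}, {ω₁,ω₄,ω₆}, {ω₂,ω₃,ω₅}, {ω₂,ω₄,ω₆}, {ω₃,ω₄,ω₆}, {ω₄,ω₅,ω₆}, {ω₁,ω₂,ω₃,ω₅}, {ω₁,ω₂,ω₄,ω₆}, {ω₁,ω₃,ω₄,ω₆}, {ω₁,ω₄,ω₅,ω₆}, {ω₂,ω₃,ω₄,ω₆}, {ω₂,ω₄,ω₅,ω₆}, {ω₃,ω₄,ω₅,ω₆}, {ω₁,ω₂,ω₃,ω₄,ω₆}, {ω₁,ω₂,ω₄,ω₅,ω₆}, {ω₁,ω₃,ω₄,ω₅,ω₆}, {ω₂,ω₃,ω₄,ω₅,ω₆}, S }

Check:
Seed the family with 𝒜 together with ∅ and S: { {}, {ω₁}, {ω₂,ω₄,ω₆}, {ω₁,ω₄,ω₅,ω₆}, {ω₂,ω₄,ω₅,ω₆}, S }.
Round 1 adds 6:
  {ω₁,ω₃}  = {ω₂,ω₄,ω₅,ω₆}ᶜ
  {ω₂,ω₃}  = {ω₁,ω₄,ω₅,ω₆}ᶜ
  {ω₁,ω₃,ω₅}  = {ω₂,ω₄,ω₆}ᶜ
  {ω₁,ω₂,ω₄,ω₆}  = {ω₂,ω₄,ω₆} ∪ {ω₁}
  {ω₁,ω₂,ω₄,ω₅,ω₆}  = {ω₂,ω₄,ω₆} ∪ {ω₁,ω₄,ω₅,ω₆}
  {ω₂,ω₃,ω₄,ω₅,ω₆}  = {ω₁}ᶜ
  — 12 sets.
Round 2: 7 new —
  {ω₃}  = {ω₁,ω₂,ω₄,ω₅,ω₆}ᶜ
  {ω₃,ω₅}  = {ω₁,ω₂,ω₄,ω₆}ᶜ
  {ω₁,ω₂,ω₃}  = {ω₂,ω₃} ∪ {ω₁,ω₃}
  {ω₁,ω₂,ω₃,ω₅}  = {ω₁,ω₃,ω₅} ∪ {ω₂,ω₃}
  {ω₂,ω₃,ω₄,ω₆}  = {ω₂,ω₄,ω₆} ∪ {ω₂,ω₃}
  {ω₁,ω₂,ω₃,ω₄,ω₆}  = {ω₂,ω₄,ω₆} ∪ {ω₁,ω₃}
  {ω₁,ω₃,ω₄,ω₅,ω₆}  = {ω₁,ω₄,ω₅,ω₆} ∪ {ω₁,ω₃,ω₅}
  — 19 sets.
Round 3 adds 6:
  {ω₂}  = {ω₁,ω₃,ω₄,ω₅,ω₆}ᶜ
  {ω₅}  = {ω₁,ω₂,ω₃,ω₄,ω₆}ᶜ
  {ω₁,ω₅}  = {ω₂,ω₃,ω₄,ω₆}ᶜ
  {ω₄,ω₆}  = {ω₁,ω₂,ω₃,ω₅}ᶜ
  {ω₂,ω₃,ω₅}  = {ω₃,ω₅} ∪ {ω₂,ω₃}
  {ω₄,ω₅,ω₆}  = {ω₁,ω₂,ω₃}ᶜ
  — 25 sets.
Round 4: +7 →
  {ω₁,ω₂}  = {ω₂} ∪ {ω₁}
  {ω₂,ω₅}  = {ω₂} ∪ {ω₅}
  {ω₁,ω₂,ω₅}  = {ω₂} ∪ {ω₁,ω₅}
  {ω₁,ω₄,ω₆}  = {ω₂,ω₃,ω₅}ᶜ
  {ω₃,ω₄,ω₆}  = {ω₃} ∪ {ω₄,ω₆}
  {ω₁,ω₃,ω₄,ω₆}  = {ω₁,ω₃} ∪ {ω₄,ω₆}
  {ω₃,ω₄,ω₅,ω₆}  = {ω₃} ∪ {ω₄,ω₅,ω₆}
  — 32 sets.
Round 5: already closed under ᶜ and ∪.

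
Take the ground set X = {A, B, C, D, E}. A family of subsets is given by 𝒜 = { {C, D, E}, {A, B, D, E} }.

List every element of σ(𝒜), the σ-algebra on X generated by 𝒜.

Answer: σ(𝒜) = { {}, {C}, {A, B}, {D, E}, {A, B, C}, {C, D, E}, {A, B, D, E}, X }

Trace:
Begin from { {}, {C, D, E}, {A, B, D, E}, X } (that is, 𝒜 plus ∅ and X).
Step 1: 2 new —
  {C}  = {A, B, D, E}ᶜ
  {A, B}  = {C, D, E}ᶜ
  [6 total]
Step 2: 1 new —
  {A, B, C}  = {C} ∪ {A, B}
  [7 total]
Step 3: +1 →
  {D, E}  = {A, B, C}ᶜ
  [8 total]
Step 4: no new sets; the family is a σ-algebra.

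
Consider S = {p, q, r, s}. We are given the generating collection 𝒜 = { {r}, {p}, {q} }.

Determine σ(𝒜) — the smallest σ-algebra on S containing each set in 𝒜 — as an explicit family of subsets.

Take S₀ = 𝒜 ∪ {∅, S} = { {}, {p}, {q}, {r}, S }.
Iteration 1. New:
  {p,q}  = {q} ∪ {p}
  {p,r}  = {r} ∪ {p}
  {q,r}  = {r} ∪ {q}
  {p,q,s}  = complement {r}
  {p,r,s}  = complement {q}
  {q,r,s}  = complement {p}
  — 11 sets.
Iteration 2. New:
  {p,s}  = complement {q,r}
  {q,s}  = complement {p,r}
  {r,s}  = complement {p,q}
  {p,q,r}  = {p,q} ∪ {r}
  — 15 sets.
Iteration 3 adds 1:
  {s}  = complement {p,q,r}
  — 16 sets.
After Iteration 4 the family is unchanged; done.

Hence σ(𝒜) has 16 members: { {}, {p}, {q}, {r}, {s}, {p,q}, {p,r}, {p,s}, {q,r}, {q,s}, {r,s}, {p,q,r}, {p,q,s}, {p,r,s}, {q,r,s}, S }.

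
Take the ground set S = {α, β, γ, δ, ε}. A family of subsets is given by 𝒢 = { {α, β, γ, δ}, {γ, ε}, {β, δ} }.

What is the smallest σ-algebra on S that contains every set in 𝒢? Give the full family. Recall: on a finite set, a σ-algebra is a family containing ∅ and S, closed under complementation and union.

Begin from { {}, {β, δ}, {γ, ε}, {α, β, γ, δ}, S } (that is, 𝒢 plus ∅ and S).
Iteration 1: 4 new —
  {ε}  = S∖{α, β, γ, δ}
  {α, β, δ}  = S∖{γ, ε}
  {α, γ, ε}  = S∖{β, δ}
  {β, γ, δ, ε}  = {γ, ε} ∪ {β, δ}
  — 9 sets.
Iteration 2: 3 new —
  {α}  = S∖{β, γ, δ, ε}
  {β, δ, ε}  = {ε} ∪ {β, δ}
  {α, β, δ, ε}  = {α, β, δ} ∪ {ε}
  — 12 sets.
Iteration 3. New:
  {γ}  = S∖{α, β, δ, ε}
  {α, γ}  = S∖{β, δ, ε}
  {α, ε}  = {ε} ∪ {α}
  — 15 sets.
Iteration 4 (1 new):
  {β, γ, δ}  = S∖{α, ε}
  — 16 sets.
Iteration 5: stable.

Therefore σ(𝒢) = { {}, {α}, {γ}, {ε}, {α, γ}, {α, ε}, {β, δ}, {γ, ε}, {α, β, δ}, {α, γ, ε}, {β, γ, δ}, {β, δ, ε}, {α, β, γ, δ}, {α, β, δ, ε}, {β, γ, δ, ε}, S } (|σ(𝒢)| = 16).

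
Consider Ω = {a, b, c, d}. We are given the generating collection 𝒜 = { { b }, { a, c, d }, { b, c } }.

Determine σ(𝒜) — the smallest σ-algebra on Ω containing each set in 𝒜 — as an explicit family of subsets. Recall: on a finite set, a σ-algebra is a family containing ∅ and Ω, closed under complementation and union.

|σ(𝒜)| = 8.  σ(𝒜) = { ∅, { b }, { c }, { a, d }, { b, c }, { a, b, d }, { a, c, d }, Ω }

Working:
Start: 𝒜 ∪ {∅, Ω} = { ∅, { b }, { b, c }, { a, c, d }, Ω }.
Step 1: +1 →
  { a, d }  = ᶜ of { b, c }
  [6 total]
Step 2 (1 new):
  { a, b, d }  = { b } ∪ { a, d }
  [7 total]
Step 3: 1 new —
  { c }  = ᶜ of { a, b, d }
  [8 total]
Step 4: stable.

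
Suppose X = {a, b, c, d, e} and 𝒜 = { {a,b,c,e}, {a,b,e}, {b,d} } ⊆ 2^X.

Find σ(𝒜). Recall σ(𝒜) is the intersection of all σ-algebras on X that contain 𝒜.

Seed the family with 𝒜 together with ∅ and X: { {}, {b,d}, {a,b,e}, {a,b,c,e}, X }.
Step 1: 4 new —
  {d}  = ᶜ of {a,b,c,e}
  {c,d}  = ᶜ of {a,b,e}
  {a,c,e}  = ᶜ of {b,d}
  {a,b,d,e}  = {a,b,e} ∪ {b,d}
  |family| = 9
Step 2: 3 new —
  {c}  = ᶜ of {a,b,d,e}
  {b,c,d}  = {c,d} ∪ {b,d}
  {a,c,d,e}  = {c,d} ∪ {a,c,e}
  |family| = 12
Step 3 (2 new):
  {b}  = ᶜ of {a,c,d,e}
  {a,e}  = ᶜ of {b,c,d}
  |family| = 14
Step 4. New:
  {b,c}  = {c} ∪ {b}
  {a,d,e}  = {a,e} ∪ {d}
  |family| = 16
After Step 5 the family is unchanged; done.

Therefore σ(𝒜) = { {}, {b}, {c}, {d}, {a,e}, {b,c}, {b,d}, {c,d}, {a,b,e}, {a,c,e}, {a,d,e}, {b,c,d}, {a,b,c,e}, {a,b,d,e}, {a,c,d,e}, X } (|σ(𝒜)| = 16).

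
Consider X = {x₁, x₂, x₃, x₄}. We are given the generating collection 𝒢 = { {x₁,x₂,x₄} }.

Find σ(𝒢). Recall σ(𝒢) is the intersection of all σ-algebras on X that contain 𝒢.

Initial family (3 sets): { {}, {x₁,x₂,x₄}, X }.
Iteration 1: 1 new —
  {x₃}  = {x₁,x₂,x₄}ᶜ
After Iteration 2 the family is unchanged; done.

Therefore σ(𝒢) = { {}, {x₃}, {x₁,x₂,x₄}, X } (|σ(𝒢)| = 4).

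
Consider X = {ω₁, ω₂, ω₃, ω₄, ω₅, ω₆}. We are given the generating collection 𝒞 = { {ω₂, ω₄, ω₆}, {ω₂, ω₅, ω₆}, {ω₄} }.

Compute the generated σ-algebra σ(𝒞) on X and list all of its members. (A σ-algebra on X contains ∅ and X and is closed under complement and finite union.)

σ(𝒞) (16 sets): { {}, {ω₄}, {ω₅}, {ω₁, ω₃}, {ω₂, ω₆}, {ω₄, ω₅}, {ω₁, ω₃, ω₄}, {ω₁, ω₃, ω₅}, {ω₂, ω₄, ω₆}, {ω₂, ω₅, ω₆}, {ω₁, ω₂, ω₃, ω₆}, {ω₁, ω₃, ω₄, ω₅}, {ω₂, ω₄, ω₅, ω₆}, {ω₁, ω₂, ω₃, ω₄, ω₆}, {ω₁, ω₂, ω₃, ω₅, ω₆}, X }

Working:
Initial family (5 sets): { {}, {ω₄}, {ω₂, ω₄, ω₆}, {ω₂, ω₅, ω₆}, X }.
Step 1: +4 →
  {ω₁, ω₃, ω₄}  = ᶜ of {ω₂, ω₅, ω₆}
  {ω₁, ω₃, ω₅}  = ᶜ of {ω₂, ω₄, ω₆}
  {ω₂, ω₄, ω₅, ω₆}  = {ω₂, ω₄, ω₆} ∪ {ω₂, ω₅, ω₆}
  {ω₁, ω₂, ω₃, ω₅, ω₆}  = ᶜ of {ω₄}
Step 2: +3 →
  {ω₁, ω₃}  = ᶜ of {ω₂, ω₄, ω₅, ω₆}
  {ω₁, ω₃, ω₄, ω₅}  = {ω₁, ω₃, ω₅} ∪ {ω₁, ω₃, ω₄}
  {ω₁, ω₂, ω₃, ω₄, ω₆}  = {ω₂, ω₄, ω₆} ∪ {ω₁, ω₃, ω₄}
Step 3. New:
  {ω₅}  = ᶜ of {ω₁, ω₂, ω₃, ω₄, ω₆}
  {ω₂, ω₆}  = ᶜ of {ω₁, ω₃, ω₄, ω₅}
Step 4: 2 new —
  {ω₄, ω₅}  = {ω₄} ∪ {ω₅}
  {ω₁, ω₂, ω₃, ω₆}  = {ω₁, ω₃} ∪ {ω₂, ω₆}
Step 5: closed — nothing new.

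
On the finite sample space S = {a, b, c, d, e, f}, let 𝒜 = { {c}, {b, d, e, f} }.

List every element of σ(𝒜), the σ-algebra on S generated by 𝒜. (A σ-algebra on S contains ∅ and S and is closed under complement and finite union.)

σ(𝒜) = { {}, {a}, {c}, {a, c}, {b, d, e, f}, {a, b, d, e, f}, {b, c, d, e, f}, S }

Trace:
Seed the family with 𝒜 together with ∅ and S: { {}, {c}, {b, d, e, f}, S }.
Step 1 (3 new):
  {a, c}  = complement {b, d, e, f}
  {a, b, d, e, f}  = complement {c}
  {b, c, d, e, f}  = {c} ∪ {b, d, e, f}
Step 2: 1 new —
  {a}  = complement {b, c, d, e, f}
Step 3 adds nothing — fixpoint reached.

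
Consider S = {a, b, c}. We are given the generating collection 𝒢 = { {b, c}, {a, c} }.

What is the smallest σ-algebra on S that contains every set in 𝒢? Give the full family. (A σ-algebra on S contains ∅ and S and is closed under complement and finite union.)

Answer: σ(𝒢) = { {}, {a}, {b}, {c}, {a, b}, {a, c}, {b, c}, S }

Working:
Initial family (4 sets): { {}, {a, c}, {b, c}, S }.
Iteration 1: 2 new —
  {a}  = S∖{b, c}
  {b}  = S∖{a, c}
Iteration 2: +1 →
  {a, b}  = {b} ∪ {a}
Iteration 3 (1 new):
  {c}  = S∖{a, b}
Iteration 4: no new sets; the family is a σ-algebra.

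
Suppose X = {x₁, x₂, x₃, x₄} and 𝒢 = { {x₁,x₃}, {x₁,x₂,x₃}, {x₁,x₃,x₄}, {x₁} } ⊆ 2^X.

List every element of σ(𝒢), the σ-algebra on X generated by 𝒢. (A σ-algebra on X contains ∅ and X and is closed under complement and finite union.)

Seed the family with 𝒢 together with ∅ and X: { {}, {x₁}, {x₁,x₃}, {x₁,x₂,x₃}, {x₁,x₃,x₄}, X }.
Step 1. New:
  {x₂}  = complement {x₁,x₃,x₄}
  {x₄}  = complement {x₁,x₂,x₃}
  {x₂,x₄}  = complement {x₁,x₃}
  {x₂,x₃,x₄}  = complement {x₁}
  |family| = 10
Step 2: 3 new —
  {x₁,x₂}  = {x₂} ∪ {x₁}
  {x₁,x₄}  = {x₄} ∪ {x₁}
  {x₁,x₂,x₄}  = {x₂,x₄} ∪ {x₁}
  |family| = 13
Step 3: 3 new —
  {x₃}  = complement {x₁,x₂,x₄}
  {x₂,x₃}  = complement {x₁,x₄}
  {x₃,x₄}  = complement {x₁,x₂}
  |family| = 16
Step 4: stable.

Therefore σ(𝒢) = { {}, {x₁}, {x₂}, {x₃}, {x₄}, {x₁,x₂}, {x₁,x₃}, {x₁,x₄}, {x₂,x₃}, {x₂,x₄}, {x₃,x₄}, {x₁,x₂,x₃}, {x₁,x₂,x₄}, {x₁,x₃,x₄}, {x₂,x₃,x₄}, X } (|σ(𝒢)| = 16).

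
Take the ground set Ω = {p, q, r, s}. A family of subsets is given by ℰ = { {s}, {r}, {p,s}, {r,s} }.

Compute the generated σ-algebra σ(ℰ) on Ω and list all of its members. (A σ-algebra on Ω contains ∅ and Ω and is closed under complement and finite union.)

Take S₀ = ℰ ∪ {∅, Ω} = { {}, {r}, {s}, {p,s}, {r,s}, Ω }.
Iteration 1: +5 →
  {p,q}  = ᶜ of {r,s}
  {q,r}  = ᶜ of {p,s}
  {p,q,r}  = ᶜ of {s}
  {p,q,s}  = ᶜ of {r}
  {p,r,s}  = {r} ∪ {p,s}
  |family| = 11
Iteration 2. New:
  {q}  = ᶜ of {p,r,s}
  {q,r,s}  = {r,s} ∪ {q,r}
  |family| = 13
Iteration 3. New:
  {p}  = ᶜ of {q,r,s}
  {q,s}  = {s} ∪ {q}
  |family| = 15
Iteration 4 (1 new):
  {p,r}  = ᶜ of {q,s}
  |family| = 16
Iteration 5: already closed under ᶜ and ∪.

σ(ℰ) = { {}, {p}, {q}, {r}, {s}, {p,q}, {p,r}, {p,s}, {q,r}, {q,s}, {r,s}, {p,q,r}, {p,q,s}, {p,r,s}, {q,r,s}, Ω }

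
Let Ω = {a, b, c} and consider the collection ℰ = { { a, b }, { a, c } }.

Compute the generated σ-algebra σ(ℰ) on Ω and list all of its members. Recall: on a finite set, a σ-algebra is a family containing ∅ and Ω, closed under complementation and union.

Take S₀ = ℰ ∪ {∅, Ω} = { ∅, { a, b }, { a, c }, Ω }.
Round 1. New:
  { b }  = { a, c }ᶜ
  { c }  = { a, b }ᶜ
  [6 total]
Round 2: +1 →
  { b, c }  = { c } ∪ { b }
  [7 total]
Round 3: +1 →
  { a }  = { b, c }ᶜ
  [8 total]
Round 4: no new sets; the family is a σ-algebra.

|σ(ℰ)| = 8.  σ(ℰ) = { ∅, { a }, { b }, { c }, { a, b }, { a, c }, { b, c }, Ω }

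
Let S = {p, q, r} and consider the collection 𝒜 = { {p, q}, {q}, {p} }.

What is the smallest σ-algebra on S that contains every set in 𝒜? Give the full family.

σ(𝒜) (8 sets): { {}, {p}, {q}, {r}, {p, q}, {p, r}, {q, r}, S }

Derivation:
Seed the family with 𝒜 together with ∅ and S: { {}, {p}, {q}, {p, q}, S }.
Iteration 1 adds 3:
  {r}  = S∖{p, q}
  {p, r}  = S∖{q}
  {q, r}  = S∖{p}
  — 8 sets.
Iteration 2: stable.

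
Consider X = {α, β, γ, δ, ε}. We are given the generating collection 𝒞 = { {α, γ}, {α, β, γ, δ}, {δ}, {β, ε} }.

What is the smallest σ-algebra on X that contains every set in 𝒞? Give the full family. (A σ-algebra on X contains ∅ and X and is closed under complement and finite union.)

Seed the family with 𝒞 together with ∅ and X: { {}, {δ}, {α, γ}, {β, ε}, {α, β, γ, δ}, X }.
Pass 1. New:
  {ε}  = ᶜ of {α, β, γ, δ}
  {α, γ, δ}  = ᶜ of {β, ε}
  {β, δ, ε}  = ᶜ of {α, γ}
  {α, β, γ, ε}  = ᶜ of {δ}
  [10 total]
Pass 2 adds 3:
  {δ, ε}  = {ε} ∪ {δ}
  {α, γ, ε}  = {ε} ∪ {α, γ}
  {α, γ, δ, ε}  = {ε} ∪ {α, γ, δ}
  [13 total]
Pass 3 (3 new):
  {β}  = ᶜ of {α, γ, δ, ε}
  {β, δ}  = ᶜ of {α, γ, ε}
  {α, β, γ}  = ᶜ of {δ, ε}
  [16 total]
After Pass 4 the family is unchanged; done.

Hence σ(𝒞) has 16 members: { {}, {β}, {δ}, {ε}, {α, γ}, {β, δ}, {β, ε}, {δ, ε}, {α, β, γ}, {α, γ, δ}, {α, γ, ε}, {β, δ, ε}, {α, β, γ, δ}, {α, β, γ, ε}, {α, γ, δ, ε}, X }.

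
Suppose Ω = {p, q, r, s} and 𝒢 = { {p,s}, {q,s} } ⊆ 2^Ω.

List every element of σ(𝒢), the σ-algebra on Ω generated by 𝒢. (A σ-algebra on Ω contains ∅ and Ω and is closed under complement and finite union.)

Answer: σ(𝒢) = { ∅, {p}, {q}, {r}, {s}, {p,q}, {p,r}, {p,s}, {q,r}, {q,s}, {r,s}, {p,q,r}, {p,q,s}, {p,r,s}, {q,r,s}, Ω }

Check:
Start: 𝒢 ∪ {∅, Ω} = { ∅, {p,s}, {q,s}, Ω }.
Step 1 (3 new):
  {p,r}  = ᶜ of {q,s}
  {q,r}  = ᶜ of {p,s}
  {p,q,s}  = {q,s} ∪ {p,s}
  (now 7)
Step 2: 4 new —
  {r}  = ᶜ of {p,q,s}
  {p,q,r}  = {q,r} ∪ {p,r}
  {p,r,s}  = {p,s} ∪ {p,r}
  {q,r,s}  = {q,r} ∪ {q,s}
  (now 11)
Step 3 (3 new):
  {p}  = ᶜ of {q,r,s}
  {q}  = ᶜ of {p,r,s}
  {s}  = ᶜ of {p,q,r}
  (now 14)
Step 4: 2 new —
  {p,q}  = {q} ∪ {p}
  {r,s}  = {r} ∪ {s}
  (now 16)
Step 5: stable.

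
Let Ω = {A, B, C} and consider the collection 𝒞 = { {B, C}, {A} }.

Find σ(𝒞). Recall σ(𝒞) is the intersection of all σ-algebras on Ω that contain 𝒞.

Start: 𝒞 ∪ {∅, Ω} = { {}, {A}, {B, C}, Ω }.
Round 1: no new sets; the family is a σ-algebra.

Hence σ(𝒞) has 4 members: { {}, {A}, {B, C}, Ω }.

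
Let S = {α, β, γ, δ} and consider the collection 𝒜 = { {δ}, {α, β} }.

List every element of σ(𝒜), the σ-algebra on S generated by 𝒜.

Answer: σ(𝒜) = { {}, {γ}, {δ}, {α, β}, {γ, δ}, {α, β, γ}, {α, β, δ}, S }

Derivation:
Take S₀ = 𝒜 ∪ {∅, S} = { {}, {δ}, {α, β}, S }.
Round 1: 3 new —
  {γ, δ}  = ᶜ of {α, β}
  {α, β, γ}  = ᶜ of {δ}
  {α, β, δ}  = {α, β} ∪ {δ}
  (now 7)
Round 2 adds 1:
  {γ}  = ᶜ of {α, β, δ}
  (now 8)
After Round 3 the family is unchanged; done.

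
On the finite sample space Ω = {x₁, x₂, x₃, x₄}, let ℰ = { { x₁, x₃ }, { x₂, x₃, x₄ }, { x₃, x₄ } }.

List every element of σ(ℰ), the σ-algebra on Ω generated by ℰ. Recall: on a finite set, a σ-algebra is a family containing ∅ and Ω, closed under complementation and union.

σ(ℰ) (16 sets): { {}, { x₁ }, { x₂ }, { x₃ }, { x₄ }, { x₁, x₂ }, { x₁, x₃ }, { x₁, x₄ }, { x₂, x₃ }, { x₂, x₄ }, { x₃, x₄ }, { x₁, x₂, x₃ }, { x₁, x₂, x₄ }, { x₁, x₃, x₄ }, { x₂, x₃, x₄ }, Ω }

Check:
Initial family (5 sets): { {}, { x₁, x₃ }, { x₃, x₄ }, { x₂, x₃, x₄ }, Ω }.
Step 1: 4 new —
  { x₁ }  = ᶜ of { x₂, x₃, x₄ }
  { x₁, x₂ }  = ᶜ of { x₃, x₄ }
  { x₂, x₄ }  = ᶜ of { x₁, x₃ }
  { x₁, x₃, x₄ }  = { x₃, x₄ } ∪ { x₁, x₃ }
Step 2. New:
  { x₂ }  = ᶜ of { x₁, x₃, x₄ }
  { x₁, x₂, x₃ }  = { x₁, x₂ } ∪ { x₁, x₃ }
  { x₁, x₂, x₄ }  = { x₁, x₂ } ∪ { x₂, x₄ }
Step 3 adds 2:
  { x₃ }  = ᶜ of { x₁, x₂, x₄ }
  { x₄ }  = ᶜ of { x₁, x₂, x₃ }
Step 4: 2 new —
  { x₁, x₄ }  = { x₄ } ∪ { x₁ }
  { x₂, x₃ }  = { x₃ } ∪ { x₂ }
Step 5: stable.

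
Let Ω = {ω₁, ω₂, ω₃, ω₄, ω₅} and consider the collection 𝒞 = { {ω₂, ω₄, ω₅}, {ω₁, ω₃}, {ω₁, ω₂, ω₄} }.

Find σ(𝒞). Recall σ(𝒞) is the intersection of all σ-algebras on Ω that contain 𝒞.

σ(𝒞) = { ∅, {ω₁}, {ω₃}, {ω₅}, {ω₁, ω₃}, {ω₁, ω₅}, {ω₂, ω₄}, {ω₃, ω₅}, {ω₁, ω₂, ω₄}, {ω₁, ω₃, ω₅}, {ω₂, ω₃, ω₄}, {ω₂, ω₄, ω₅}, {ω₁, ω₂, ω₃, ω₄}, {ω₁, ω₂, ω₄, ω₅}, {ω₂, ω₃, ω₄, ω₅}, Ω }

Check:
Begin from { ∅, {ω₁, ω₃}, {ω₁, ω₂, ω₄}, {ω₂, ω₄, ω₅}, Ω } (that is, 𝒞 plus ∅ and Ω).
Step 1: 3 new —
  {ω₃, ω₅}  = Ω∖{ω₁, ω₂, ω₄}
  {ω₁, ω₂, ω₃, ω₄}  = {ω₁, ω₃} ∪ {ω₁, ω₂, ω₄}
  {ω₁, ω₂, ω₄, ω₅}  = {ω₁, ω₂, ω₄} ∪ {ω₂, ω₄, ω₅}
  |family| = 8
Step 2. New:
  {ω₃}  = Ω∖{ω₁, ω₂, ω₄, ω₅}
  {ω₅}  = Ω∖{ω₁, ω₂, ω₃, ω₄}
  {ω₁, ω₃, ω₅}  = {ω₃, ω₅} ∪ {ω₁, ω₃}
  {ω₂, ω₃, ω₄, ω₅}  = {ω₃, ω₅} ∪ {ω₂, ω₄, ω₅}
  |family| = 12
Step 3. New:
  {ω₁}  = Ω∖{ω₂, ω₃, ω₄, ω₅}
  {ω₂, ω₄}  = Ω∖{ω₁, ω₃, ω₅}
  |family| = 14
Step 4: 2 new —
  {ω₁, ω₅}  = {ω₅} ∪ {ω₁}
  {ω₂, ω₃, ω₄}  = {ω₃} ∪ {ω₂, ω₄}
  |family| = 16
Step 5 adds nothing — fixpoint reached.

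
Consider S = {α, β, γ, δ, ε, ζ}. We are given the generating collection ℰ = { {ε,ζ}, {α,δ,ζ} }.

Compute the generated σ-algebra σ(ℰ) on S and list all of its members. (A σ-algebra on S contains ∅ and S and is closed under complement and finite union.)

|σ(ℰ)| = 16.  σ(ℰ) = { {}, {ε}, {ζ}, {α,δ}, {β,γ}, {ε,ζ}, {α,δ,ε}, {α,δ,ζ}, {β,γ,ε}, {β,γ,ζ}, {α,β,γ,δ}, {α,δ,ε,ζ}, {β,γ,ε,ζ}, {α,β,γ,δ,ε}, {α,β,γ,δ,ζ}, S }

Check:
Begin from { {}, {ε,ζ}, {α,δ,ζ}, S } (that is, ℰ plus ∅ and S).
Pass 1 adds 3:
  {β,γ,ε}  = S∖{α,δ,ζ}
  {α,β,γ,δ}  = S∖{ε,ζ}
  {α,δ,ε,ζ}  = {ε,ζ} ∪ {α,δ,ζ}
  |family| = 7
Pass 2 adds 4:
  {β,γ}  = S∖{α,δ,ε,ζ}
  {β,γ,ε,ζ}  = {β,γ,ε} ∪ {ε,ζ}
  {α,β,γ,δ,ε}  = {β,γ,ε} ∪ {α,β,γ,δ}
  {α,β,γ,δ,ζ}  = {α,β,γ,δ} ∪ {α,δ,ζ}
  |family| = 11
Pass 3 (3 new):
  {ε}  = S∖{α,β,γ,δ,ζ}
  {ζ}  = S∖{α,β,γ,δ,ε}
  {α,δ}  = S∖{β,γ,ε,ζ}
  |family| = 14
Pass 4: 2 new —
  {α,δ,ε}  = {α,δ} ∪ {ε}
  {β,γ,ζ}  = {β,γ} ∪ {ζ}
  |family| = 16
Pass 5: no new sets; the family is a σ-algebra.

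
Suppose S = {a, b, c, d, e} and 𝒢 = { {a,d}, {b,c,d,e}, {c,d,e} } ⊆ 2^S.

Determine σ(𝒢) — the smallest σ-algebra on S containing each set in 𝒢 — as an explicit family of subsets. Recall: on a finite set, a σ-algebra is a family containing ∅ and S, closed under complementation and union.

σ(𝒢) (16 sets): { {}, {a}, {b}, {d}, {a,b}, {a,d}, {b,d}, {c,e}, {a,b,d}, {a,c,e}, {b,c,e}, {c,d,e}, {a,b,c,e}, {a,c,d,e}, {b,c,d,e}, S }

Check:
Seed the family with 𝒢 together with ∅ and S: { {}, {a,d}, {c,d,e}, {b,c,d,e}, S }.
Pass 1 (4 new):
  {a}  = ᶜ of {b,c,d,e}
  {a,b}  = ᶜ of {c,d,e}
  {b,c,e}  = ᶜ of {a,d}
  {a,c,d,e}  = {c,d,e} ∪ {a,d}
  (now 9)
Pass 2: +3 →
  {b}  = ᶜ of {a,c,d,e}
  {a,b,d}  = {a,b} ∪ {a,d}
  {a,b,c,e}  = {a,b} ∪ {b,c,e}
  (now 12)
Pass 3: +2 →
  {d}  = ᶜ of {a,b,c,e}
  {c,e}  = ᶜ of {a,b,d}
  (now 14)
Pass 4 adds 2:
  {b,d}  = {d} ∪ {b}
  {a,c,e}  = {c,e} ∪ {a}
  (now 16)
Pass 5: no new sets; the family is a σ-algebra.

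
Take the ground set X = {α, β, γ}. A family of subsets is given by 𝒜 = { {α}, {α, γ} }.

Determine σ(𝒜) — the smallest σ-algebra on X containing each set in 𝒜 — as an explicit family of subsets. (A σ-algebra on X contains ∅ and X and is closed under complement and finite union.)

|σ(𝒜)| = 8.  σ(𝒜) = { {}, {α}, {β}, {γ}, {α, β}, {α, γ}, {β, γ}, X }

Working:
Seed the family with 𝒜 together with ∅ and X: { {}, {α}, {α, γ}, X }.
Pass 1 adds 2:
  {β}  = {α, γ}ᶜ
  {β, γ}  = {α}ᶜ
Pass 2 adds 1:
  {α, β}  = {β} ∪ {α}
Pass 3 adds 1:
  {γ}  = {α, β}ᶜ
Pass 4: stable.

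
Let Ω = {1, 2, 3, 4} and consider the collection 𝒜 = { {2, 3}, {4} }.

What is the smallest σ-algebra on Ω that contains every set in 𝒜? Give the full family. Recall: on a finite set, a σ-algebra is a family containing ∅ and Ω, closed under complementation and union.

|σ(𝒜)| = 8.  σ(𝒜) = { ∅, {1}, {4}, {1, 4}, {2, 3}, {1, 2, 3}, {2, 3, 4}, Ω }

Derivation:
Take S₀ = 𝒜 ∪ {∅, Ω} = { ∅, {4}, {2, 3}, Ω }.
Round 1: 3 new —
  {1, 4}  = {2, 3}ᶜ
  {1, 2, 3}  = {4}ᶜ
  {2, 3, 4}  = {4} ∪ {2, 3}
  — 7 sets.
Round 2: 1 new —
  {1}  = {2, 3, 4}ᶜ
  — 8 sets.
Round 3: no new sets; the family is a σ-algebra.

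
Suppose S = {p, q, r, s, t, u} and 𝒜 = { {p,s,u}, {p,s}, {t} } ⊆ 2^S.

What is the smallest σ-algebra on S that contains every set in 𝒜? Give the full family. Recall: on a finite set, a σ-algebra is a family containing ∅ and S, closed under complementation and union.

σ(𝒜) = { {}, {t}, {u}, {p,s}, {q,r}, {t,u}, {p,s,t}, {p,s,u}, {q,r,t}, {q,r,u}, {p,q,r,s}, {p,s,t,u}, {q,r,t,u}, {p,q,r,s,t}, {p,q,r,s,u}, S }

Derivation:
Begin from { {}, {t}, {p,s}, {p,s,u}, S } (that is, 𝒜 plus ∅ and S).
Pass 1 adds 5:
  {p,s,t}  = {p,s} ∪ {t}
  {q,r,t}  = ᶜ of {p,s,u}
  {p,s,t,u}  = {p,s,u} ∪ {t}
  {q,r,t,u}  = ᶜ of {p,s}
  {p,q,r,s,u}  = ᶜ of {t}
Pass 2. New:
  {q,r}  = ᶜ of {p,s,t,u}
  {q,r,u}  = ᶜ of {p,s,t}
  {p,q,r,s,t}  = {p,s,t} ∪ {q,r,t}
Pass 3. New:
  {u}  = ᶜ of {p,q,r,s,t}
  {p,q,r,s}  = {q,r} ∪ {p,s}
Pass 4: 1 new —
  {t,u}  = ᶜ of {p,q,r,s}
Pass 5: closed — nothing new.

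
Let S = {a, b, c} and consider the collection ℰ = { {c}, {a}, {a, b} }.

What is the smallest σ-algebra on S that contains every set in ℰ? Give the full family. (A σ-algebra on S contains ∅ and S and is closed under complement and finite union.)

σ(ℰ) = { {}, {a}, {b}, {c}, {a, b}, {a, c}, {b, c}, S }

Check:
Start: ℰ ∪ {∅, S} = { {}, {a}, {c}, {a, b}, S }.
Step 1. New:
  {a, c}  = {c} ∪ {a}
  {b, c}  = ᶜ of {a}
  |family| = 7
Step 2: +1 →
  {b}  = ᶜ of {a, c}
  |family| = 8
Step 3: stable.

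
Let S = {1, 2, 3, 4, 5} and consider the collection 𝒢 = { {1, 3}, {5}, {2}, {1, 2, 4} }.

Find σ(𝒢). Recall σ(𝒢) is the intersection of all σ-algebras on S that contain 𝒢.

Answer: σ(𝒢) = { {}, {1}, {2}, {3}, {4}, {5}, {1, 2}, {1, 3}, {1, 4}, {1, 5}, {2, 3}, {2, 4}, {2, 5}, {3, 4}, {3, 5}, {4, 5}, {1, 2, 3}, {1, 2, 4}, {1, 2, 5}, {1, 3, 4}, {1, 3, 5}, {1, 4, 5}, {2, 3, 4}, {2, 3, 5}, {2, 4, 5}, {3, 4, 5}, {1, 2, 3, 4}, {1, 2, 3, 5}, {1, 2, 4, 5}, {1, 3, 4, 5}, {2, 3, 4, 5}, S }

Check:
Start: 𝒢 ∪ {∅, S} = { {}, {2}, {5}, {1, 3}, {1, 2, 4}, S }.
Round 1: +8 →
  {2, 5}  = {2} ∪ {5}
  {3, 5}  = {1, 2, 4}ᶜ
  {1, 2, 3}  = {1, 3} ∪ {2}
  {1, 3, 5}  = {1, 3} ∪ {5}
  {2, 4, 5}  = {1, 3}ᶜ
  {1, 2, 3, 4}  = {5}ᶜ
  {1, 2, 4, 5}  = {1, 2, 4} ∪ {5}
  {1, 3, 4, 5}  = {2}ᶜ
  |family| = 14
Round 2 adds 7:
  {3}  = {1, 2, 4, 5}ᶜ
  {2, 4}  = {1, 3, 5}ᶜ
  {4, 5}  = {1, 2, 3}ᶜ
  {1, 3, 4}  = {2, 5}ᶜ
  {2, 3, 5}  = {2, 5} ∪ {3, 5}
  {1, 2, 3, 5}  = {2, 5} ∪ {1, 2, 3}
  {2, 3, 4, 5}  = {3, 5} ∪ {2, 4, 5}
  |family| = 21
Round 3. New:
  {1}  = {2, 3, 4, 5}ᶜ
  {4}  = {1, 2, 3, 5}ᶜ
  {1, 4}  = {2, 3, 5}ᶜ
  {2, 3}  = {2} ∪ {3}
  {2, 3, 4}  = {2, 4} ∪ {3}
  {3, 4, 5}  = {4, 5} ∪ {3, 5}
  |family| = 27
Round 4. New:
  {1, 2}  = {3, 4, 5}ᶜ
  {1, 5}  = {2, 3, 4}ᶜ
  {3, 4}  = {3} ∪ {4}
  {1, 2, 5}  = {2, 5} ∪ {1}
  {1, 4, 5}  = {2, 3}ᶜ
  |family| = 32
Round 5 adds nothing — fixpoint reached.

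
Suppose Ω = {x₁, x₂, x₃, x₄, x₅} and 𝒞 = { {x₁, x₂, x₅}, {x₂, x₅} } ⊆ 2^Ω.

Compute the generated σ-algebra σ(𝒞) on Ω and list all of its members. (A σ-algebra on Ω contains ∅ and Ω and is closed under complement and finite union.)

Answer: σ(𝒞) = { {}, {x₁}, {x₂, x₅}, {x₃, x₄}, {x₁, x₂, x₅}, {x₁, x₃, x₄}, {x₂, x₃, x₄, x₅}, Ω }

Working:
Start: 𝒞 ∪ {∅, Ω} = { {}, {x₂, x₅}, {x₁, x₂, x₅}, Ω }.
Iteration 1 adds 2:
  {x₃, x₄}  = {x₁, x₂, x₅}ᶜ
  {x₁, x₃, x₄}  = {x₂, x₅}ᶜ
Iteration 2. New:
  {x₂, x₃, x₄, x₅}  = {x₂, x₅} ∪ {x₃, x₄}
Iteration 3: +1 →
  {x₁}  = {x₂, x₃, x₄, x₅}ᶜ
After Iteration 4 the family is unchanged; done.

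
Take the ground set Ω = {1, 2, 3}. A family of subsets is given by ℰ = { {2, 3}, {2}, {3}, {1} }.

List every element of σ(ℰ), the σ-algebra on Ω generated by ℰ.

σ(ℰ) (8 sets): { {}, {1}, {2}, {3}, {1, 2}, {1, 3}, {2, 3}, Ω }

Trace:
Seed the family with ℰ together with ∅ and Ω: { {}, {1}, {2}, {3}, {2, 3}, Ω }.
Step 1 (2 new):
  {1, 2}  = {3}ᶜ
  {1, 3}  = {2}ᶜ
  |family| = 8
Step 2: closed — nothing new.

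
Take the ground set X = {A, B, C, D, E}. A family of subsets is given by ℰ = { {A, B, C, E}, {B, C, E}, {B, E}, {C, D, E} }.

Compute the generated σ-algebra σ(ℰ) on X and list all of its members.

Seed the family with ℰ together with ∅ and X: { {}, {B, E}, {B, C, E}, {C, D, E}, {A, B, C, E}, X }.
Iteration 1. New:
  {D}  = {A, B, C, E}ᶜ
  {A, B}  = {C, D, E}ᶜ
  {A, D}  = {B, C, E}ᶜ
  {A, C, D}  = {B, E}ᶜ
  {B, C, D, E}  = {B, E} ∪ {C, D, E}
  [11 total]
Iteration 2 (7 new):
  {A}  = {B, C, D, E}ᶜ
  {A, B, D}  = {A, B} ∪ {A, D}
  {A, B, E}  = {B, E} ∪ {A, B}
  {B, D, E}  = {B, E} ∪ {D}
  {A, B, C, D}  = {A, B} ∪ {A, C, D}
  {A, B, D, E}  = {B, E} ∪ {A, D}
  {A, C, D, E}  = {C, D, E} ∪ {A, C, D}
  [18 total]
Iteration 3: 6 new —
  {B}  = {A, C, D, E}ᶜ
  {C}  = {A, B, D, E}ᶜ
  {E}  = {A, B, C, D}ᶜ
  {A, C}  = {B, D, E}ᶜ
  {C, D}  = {A, B, E}ᶜ
  {C, E}  = {A, B, D}ᶜ
  [24 total]
Iteration 4. New:
  {A, E}  = {E} ∪ {A}
  {B, C}  = {B} ∪ {C}
  {B, D}  = {B} ∪ {D}
  {D, E}  = {E} ∪ {D}
  {A, B, C}  = {A, B} ∪ {C}
  {A, C, E}  = {E} ∪ {A, C}
  {A, D, E}  = {E} ∪ {A, D}
  {B, C, D}  = {C, D} ∪ {B}
  [32 total]
Iteration 5: closed — nothing new.

|σ(ℰ)| = 32.  σ(ℰ) = { {}, {A}, {B}, {C}, {D}, {E}, {A, B}, {A, C}, {A, D}, {A, E}, {B, C}, {B, D}, {B, E}, {C, D}, {C, E}, {D, E}, {A, B, C}, {A, B, D}, {A, B, E}, {A, C, D}, {A, C, E}, {A, D, E}, {B, C, D}, {B, C, E}, {B, D, E}, {C, D, E}, {A, B, C, D}, {A, B, C, E}, {A, B, D, E}, {A, C, D, E}, {B, C, D, E}, X }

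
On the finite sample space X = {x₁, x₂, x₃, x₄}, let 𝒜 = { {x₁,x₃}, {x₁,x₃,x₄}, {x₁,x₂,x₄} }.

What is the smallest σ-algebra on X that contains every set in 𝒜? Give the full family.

Answer: σ(𝒜) = { ∅, {x₁}, {x₂}, {x₃}, {x₄}, {x₁,x₂}, {x₁,x₃}, {x₁,x₄}, {x₂,x₃}, {x₂,x₄}, {x₃,x₄}, {x₁,x₂,x₃}, {x₁,x₂,x₄}, {x₁,x₃,x₄}, {x₂,x₃,x₄}, X }

Derivation:
Take S₀ = 𝒜 ∪ {∅, X} = { ∅, {x₁,x₃}, {x₁,x₂,x₄}, {x₁,x₃,x₄}, X }.
Iteration 1: 3 new —
  {x₂}  = {x₁,x₃,x₄}ᶜ
  {x₃}  = {x₁,x₂,x₄}ᶜ
  {x₂,x₄}  = {x₁,x₃}ᶜ
  |family| = 8
Iteration 2 adds 3:
  {x₂,x₃}  = {x₃} ∪ {x₂}
  {x₁,x₂,x₃}  = {x₂} ∪ {x₁,x₃}
  {x₂,x₃,x₄}  = {x₃} ∪ {x₂,x₄}
  |family| = 11
Iteration 3. New:
  {x₁}  = {x₂,x₃,x₄}ᶜ
  {x₄}  = {x₁,x₂,x₃}ᶜ
  {x₁,x₄}  = {x₂,x₃}ᶜ
  |family| = 14
Iteration 4 adds 2:
  {x₁,x₂}  = {x₂} ∪ {x₁}
  {x₃,x₄}  = {x₃} ∪ {x₄}
  |family| = 16
Iteration 5: stable.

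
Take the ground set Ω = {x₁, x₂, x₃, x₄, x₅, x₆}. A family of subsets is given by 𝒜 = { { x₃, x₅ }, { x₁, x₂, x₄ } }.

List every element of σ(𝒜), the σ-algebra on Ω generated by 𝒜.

Start: 𝒜 ∪ {∅, Ω} = { {  }, { x₃, x₅ }, { x₁, x₂, x₄ }, Ω }.
Round 1: 3 new —
  { x₃, x₅, x₆ }  = complement { x₁, x₂, x₄ }
  { x₁, x₂, x₄, x₆ }  = complement { x₃, x₅ }
  { x₁, x₂, x₃, x₄, x₅ }  = { x₃, x₅ } ∪ { x₁, x₂, x₄ }
  |family| = 7
Round 2: +1 →
  { x₆ }  = complement { x₁, x₂, x₃, x₄, x₅ }
  |family| = 8
Round 3 adds nothing — fixpoint reached.

σ(𝒜) = { {  }, { x₆ }, { x₃, x₅ }, { x₁, x₂, x₄ }, { x₃, x₅, x₆ }, { x₁, x₂, x₄, x₆ }, { x₁, x₂, x₃, x₄, x₅ }, Ω }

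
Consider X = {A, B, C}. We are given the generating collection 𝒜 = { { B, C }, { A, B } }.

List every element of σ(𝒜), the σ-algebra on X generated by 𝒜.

Answer: σ(𝒜) = { ∅, { A }, { B }, { C }, { A, B }, { A, C }, { B, C }, X }

Check:
Take S₀ = 𝒜 ∪ {∅, X} = { ∅, { A, B }, { B, C }, X }.
Step 1. New:
  { A }  = ᶜ of { B, C }
  { C }  = ᶜ of { A, B }
  |family| = 6
Step 2 (1 new):
  { A, C }  = { C } ∪ { A }
  |family| = 7
Step 3: 1 new —
  { B }  = ᶜ of { A, C }
  |family| = 8
After Step 4 the family is unchanged; done.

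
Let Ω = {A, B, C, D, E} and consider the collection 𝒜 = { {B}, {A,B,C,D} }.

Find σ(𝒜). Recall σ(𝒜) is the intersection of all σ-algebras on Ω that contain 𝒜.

Take S₀ = 𝒜 ∪ {∅, Ω} = { {}, {B}, {A,B,C,D}, Ω }.
Pass 1: +2 →
  {E}  = ᶜ of {A,B,C,D}
  {A,C,D,E}  = ᶜ of {B}
  — 6 sets.
Pass 2 (1 new):
  {B,E}  = {B} ∪ {E}
  — 7 sets.
Pass 3: 1 new —
  {A,C,D}  = ᶜ of {B,E}
  — 8 sets.
Pass 4: no new sets; the family is a σ-algebra.

σ(𝒜) = { {}, {B}, {E}, {B,E}, {A,C,D}, {A,B,C,D}, {A,C,D,E}, Ω }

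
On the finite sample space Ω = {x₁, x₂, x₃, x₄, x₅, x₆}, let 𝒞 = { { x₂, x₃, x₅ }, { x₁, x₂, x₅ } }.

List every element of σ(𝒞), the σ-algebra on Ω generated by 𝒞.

Take S₀ = 𝒞 ∪ {∅, Ω} = { ∅, { x₁, x₂, x₅ }, { x₂, x₃, x₅ }, Ω }.
Round 1 adds 3:
  { x₁, x₄, x₆ }  = { x₂, x₃, x₅ }ᶜ
  { x₃, x₄, x₆ }  = { x₁, x₂, x₅ }ᶜ
  { x₁, x₂, x₃, x₅ }  = { x₁, x₂, x₅ } ∪ { x₂, x₃, x₅ }
  |family| = 7
Round 2 adds 4:
  { x₄, x₆ }  = { x₁, x₂, x₃, x₅ }ᶜ
  { x₁, x₃, x₄, x₆ }  = { x₃, x₄, x₆ } ∪ { x₁, x₄, x₆ }
  { x₁, x₂, x₄, x₅, x₆ }  = { x₁, x₂, x₅ } ∪ { x₁, x₄, x₆ }
  { x₂, x₃, x₄, x₅, x₆ }  = { x₂, x₃, x₅ } ∪ { x₃, x₄, x₆ }
  |family| = 11
Round 3: 3 new —
  { x₁ }  = { x₂, x₃, x₄, x₅, x₆ }ᶜ
  { x₃ }  = { x₁, x₂, x₄, x₅, x₆ }ᶜ
  { x₂, x₅ }  = { x₁, x₃, x₄, x₆ }ᶜ
  |family| = 14
Round 4: +2 →
  { x₁, x₃ }  = { x₃ } ∪ { x₁ }
  { x₂, x₄, x₅, x₆ }  = { x₂, x₅ } ∪ { x₄, x₆ }
  |family| = 16
Round 5: closed — nothing new.

|σ(𝒞)| = 16.  σ(𝒞) = { ∅, { x₁ }, { x₃ }, { x₁, x₃ }, { x₂, x₅ }, { x₄, x₆ }, { x₁, x₂, x₅ }, { x₁, x₄, x₆ }, { x₂, x₃, x₅ }, { x₃, x₄, x₆ }, { x₁, x₂, x₃, x₅ }, { x₁, x₃, x₄, x₆ }, { x₂, x₄, x₅, x₆ }, { x₁, x₂, x₄, x₅, x₆ }, { x₂, x₃, x₄, x₅, x₆ }, Ω }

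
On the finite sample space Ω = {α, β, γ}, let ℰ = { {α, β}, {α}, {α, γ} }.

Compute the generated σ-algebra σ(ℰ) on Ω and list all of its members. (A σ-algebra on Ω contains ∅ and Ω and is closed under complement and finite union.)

σ(ℰ) = { ∅, {α}, {β}, {γ}, {α, β}, {α, γ}, {β, γ}, Ω }

Trace:
Seed the family with ℰ together with ∅ and Ω: { ∅, {α}, {α, β}, {α, γ}, Ω }.
Pass 1 (3 new):
  {β}  = complement {α, γ}
  {γ}  = complement {α, β}
  {β, γ}  = complement {α}
  — 8 sets.
Pass 2: already closed under ᶜ and ∪.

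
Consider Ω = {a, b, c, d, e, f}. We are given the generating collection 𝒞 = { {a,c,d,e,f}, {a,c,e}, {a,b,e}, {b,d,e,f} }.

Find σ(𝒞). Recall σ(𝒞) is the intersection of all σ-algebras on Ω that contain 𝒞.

Take S₀ = 𝒞 ∪ {∅, Ω} = { {}, {a,b,e}, {a,c,e}, {b,d,e,f}, {a,c,d,e,f}, Ω }.
Iteration 1. New:
  {b}  = complement {a,c,d,e,f}
  {a,c}  = complement {b,d,e,f}
  {b,d,f}  = complement {a,c,e}
  {c,d,f}  = complement {a,b,e}
  {a,b,c,e}  = {a,b,e} ∪ {a,c,e}
  {a,b,d,e,f}  = {a,b,e} ∪ {b,d,e,f}
  (now 12)
Iteration 2: 7 new —
  {c}  = complement {a,b,d,e,f}
  {d,f}  = complement {a,b,c,e}
  {a,b,c}  = {b} ∪ {a,c}
  {a,c,d,f}  = {a,c} ∪ {c,d,f}
  {b,c,d,f}  = {b,d,f} ∪ {c,d,f}
  {a,b,c,d,f}  = {b,d,f} ∪ {a,c}
  {b,c,d,e,f}  = {b,d,e,f} ∪ {c,d,f}
  (now 19)
Iteration 3: +6 →
  {a}  = complement {b,c,d,e,f}
  {e}  = complement {a,b,c,d,f}
  {a,e}  = complement {b,c,d,f}
  {b,c}  = {b} ∪ {c}
  {b,e}  = complement {a,c,d,f}
  {d,e,f}  = complement {a,b,c}
  (now 25)
Iteration 4 (7 new):
  {a,b}  = {b} ∪ {a}
  {c,e}  = {e} ∪ {c}
  {a,d,f}  = {d,f} ∪ {a}
  {b,c,e}  = {b,e} ∪ {c}
  {a,b,d,f}  = {b,d,f} ∪ {a}
  {a,d,e,f}  = complement {b,c}
  {c,d,e,f}  = {e} ∪ {c,d,f}
  (now 32)
Iteration 5: already closed under ᶜ and ∪.

Hence σ(𝒞) has 32 members: { {}, {a}, {b}, {c}, {e}, {a,b}, {a,c}, {a,e}, {b,c}, {b,e}, {c,e}, {d,f}, {a,b,c}, {a,b,e}, {a,c,e}, {a,d,f}, {b,c,e}, {b,d,f}, {c,d,f}, {d,e,f}, {a,b,c,e}, {a,b,d,f}, {a,c,d,f}, {a,d,e,f}, {b,c,d,f}, {b,d,e,f}, {c,d,e,f}, {a,b,c,d,f}, {a,b,d,e,f}, {a,c,d,e,f}, {b,c,d,e,f}, Ω }.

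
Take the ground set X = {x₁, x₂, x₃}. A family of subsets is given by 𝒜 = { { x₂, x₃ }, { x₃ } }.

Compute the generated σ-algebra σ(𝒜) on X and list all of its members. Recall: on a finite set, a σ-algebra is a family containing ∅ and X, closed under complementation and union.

Take S₀ = 𝒜 ∪ {∅, X} = { ∅, { x₃ }, { x₂, x₃ }, X }.
Round 1. New:
  { x₁ }  = ᶜ of { x₂, x₃ }
  { x₁, x₂ }  = ᶜ of { x₃ }
  — 6 sets.
Round 2. New:
  { x₁, x₃ }  = { x₃ } ∪ { x₁ }
  — 7 sets.
Round 3 (1 new):
  { x₂ }  = ᶜ of { x₁, x₃ }
  — 8 sets.
Round 4: stable.

Therefore σ(𝒜) = { ∅, { x₁ }, { x₂ }, { x₃ }, { x₁, x₂ }, { x₁, x₃ }, { x₂, x₃ }, X } (|σ(𝒜)| = 8).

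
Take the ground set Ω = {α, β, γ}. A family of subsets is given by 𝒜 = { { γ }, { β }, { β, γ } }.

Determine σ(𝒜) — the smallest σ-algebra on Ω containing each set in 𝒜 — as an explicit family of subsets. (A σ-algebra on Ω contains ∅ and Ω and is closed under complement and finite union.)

σ(𝒜) = { {  }, { α }, { β }, { γ }, { α, β }, { α, γ }, { β, γ }, Ω }

Working:
Begin from { {  }, { β }, { γ }, { β, γ }, Ω } (that is, 𝒜 plus ∅ and Ω).
Iteration 1: +3 →
  { α }  = ᶜ of { β, γ }
  { α, β }  = ᶜ of { γ }
  { α, γ }  = ᶜ of { β }
  [8 total]
Iteration 2: already closed under ᶜ and ∪.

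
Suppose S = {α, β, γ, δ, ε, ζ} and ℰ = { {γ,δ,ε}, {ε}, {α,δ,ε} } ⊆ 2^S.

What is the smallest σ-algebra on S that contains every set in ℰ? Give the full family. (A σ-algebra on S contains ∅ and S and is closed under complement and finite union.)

σ(ℰ) = { {}, {α}, {γ}, {δ}, {ε}, {α,γ}, {α,δ}, {α,ε}, {β,ζ}, {γ,δ}, {γ,ε}, {δ,ε}, {α,β,ζ}, {α,γ,δ}, {α,γ,ε}, {α,δ,ε}, {β,γ,ζ}, {β,δ,ζ}, {β,ε,ζ}, {γ,δ,ε}, {α,β,γ,ζ}, {α,β,δ,ζ}, {α,β,ε,ζ}, {α,γ,δ,ε}, {β,γ,δ,ζ}, {β,γ,ε,ζ}, {β,δ,ε,ζ}, {α,β,γ,δ,ζ}, {α,β,γ,ε,ζ}, {α,β,δ,ε,ζ}, {β,γ,δ,ε,ζ}, S }

Working:
Start: ℰ ∪ {∅, S} = { {}, {ε}, {α,δ,ε}, {γ,δ,ε}, S }.
Pass 1 adds 4:
  {α,β,ζ}  = S∖{γ,δ,ε}
  {β,γ,ζ}  = S∖{α,δ,ε}
  {α,γ,δ,ε}  = {α,δ,ε} ∪ {γ,δ,ε}
  {α,β,γ,δ,ζ}  = S∖{ε}
  |family| = 9
Pass 2 (6 new):
  {β,ζ}  = S∖{α,γ,δ,ε}
  {α,β,γ,ζ}  = {β,γ,ζ} ∪ {α,β,ζ}
  {α,β,ε,ζ}  = {ε} ∪ {α,β,ζ}
  {β,γ,ε,ζ}  = {β,γ,ζ} ∪ {ε}
  {α,β,δ,ε,ζ}  = {α,δ,ε} ∪ {α,β,ζ}
  {β,γ,δ,ε,ζ}  = {γ,δ,ε} ∪ {β,γ,ζ}
  |family| = 15
Pass 3: +7 →
  {α}  = S∖{β,γ,δ,ε,ζ}
  {γ}  = S∖{α,β,δ,ε,ζ}
  {α,δ}  = S∖{β,γ,ε,ζ}
  {γ,δ}  = S∖{α,β,ε,ζ}
  {δ,ε}  = S∖{α,β,γ,ζ}
  {β,ε,ζ}  = {β,ζ} ∪ {ε}
  {α,β,γ,ε,ζ}  = {β,γ,ζ} ∪ {α,β,ε,ζ}
  |family| = 22
Pass 4: 8 new —
  {δ}  = S∖{α,β,γ,ε,ζ}
  {α,γ}  = {γ} ∪ {α}
  {α,ε}  = {ε} ∪ {α}
  {γ,ε}  = {ε} ∪ {γ}
  {α,γ,δ}  = S∖{β,ε,ζ}
  {α,β,δ,ζ}  = {α,δ} ∪ {β,ζ}
  {β,γ,δ,ζ}  = {γ,δ} ∪ {β,γ,ζ}
  {β,δ,ε,ζ}  = {δ,ε} ∪ {β,ζ}
  |family| = 30
Pass 5 (2 new):
  {α,γ,ε}  = {α} ∪ {γ,ε}
  {β,δ,ζ}  = {β,ζ} ∪ {δ}
  |family| = 32
Pass 6: closed — nothing new.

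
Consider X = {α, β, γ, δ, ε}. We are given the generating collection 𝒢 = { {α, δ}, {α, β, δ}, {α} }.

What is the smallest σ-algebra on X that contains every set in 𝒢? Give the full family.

|σ(𝒢)| = 16.  σ(𝒢) = { {}, {α}, {β}, {δ}, {α, β}, {α, δ}, {β, δ}, {γ, ε}, {α, β, δ}, {α, γ, ε}, {β, γ, ε}, {γ, δ, ε}, {α, β, γ, ε}, {α, γ, δ, ε}, {β, γ, δ, ε}, X }

Trace:
Begin from { {}, {α}, {α, δ}, {α, β, δ}, X } (that is, 𝒢 plus ∅ and X).
Round 1: +3 →
  {γ, ε}  = ᶜ of {α, β, δ}
  {β, γ, ε}  = ᶜ of {α, δ}
  {β, γ, δ, ε}  = ᶜ of {α}
  (now 8)
Round 2: 3 new —
  {α, γ, ε}  = {γ, ε} ∪ {α}
  {α, β, γ, ε}  = {β, γ, ε} ∪ {α}
  {α, γ, δ, ε}  = {γ, ε} ∪ {α, δ}
  (now 11)
Round 3: 3 new —
  {β}  = ᶜ of {α, γ, δ, ε}
  {δ}  = ᶜ of {α, β, γ, ε}
  {β, δ}  = ᶜ of {α, γ, ε}
  (now 14)
Round 4 adds 2:
  {α, β}  = {β} ∪ {α}
  {γ, δ, ε}  = {δ} ∪ {γ, ε}
  (now 16)
After Round 5 the family is unchanged; done.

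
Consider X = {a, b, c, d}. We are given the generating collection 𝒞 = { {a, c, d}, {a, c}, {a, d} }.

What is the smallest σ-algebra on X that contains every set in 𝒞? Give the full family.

σ(𝒞) = { {}, {a}, {b}, {c}, {d}, {a, b}, {a, c}, {a, d}, {b, c}, {b, d}, {c, d}, {a, b, c}, {a, b, d}, {a, c, d}, {b, c, d}, X }

Derivation:
Begin from { {}, {a, c}, {a, d}, {a, c, d}, X } (that is, 𝒞 plus ∅ and X).
Round 1 (3 new):
  {b}  = X∖{a, c, d}
  {b, c}  = X∖{a, d}
  {b, d}  = X∖{a, c}
  |family| = 8
Round 2 (3 new):
  {a, b, c}  = {b} ∪ {a, c}
  {a, b, d}  = {b} ∪ {a, d}
  {b, c, d}  = {b, c} ∪ {b, d}
  |family| = 11
Round 3 adds 3:
  {a}  = X∖{b, c, d}
  {c}  = X∖{a, b, d}
  {d}  = X∖{a, b, c}
  |family| = 14
Round 4: +2 →
  {a, b}  = {b} ∪ {a}
  {c, d}  = {c} ∪ {d}
  |family| = 16
Round 5: already closed under ᶜ and ∪.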